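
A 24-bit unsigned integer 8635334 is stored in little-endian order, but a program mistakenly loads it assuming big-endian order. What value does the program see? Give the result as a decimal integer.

8635334 in 24-bit hexadecimal is 0x83C3C6.
Stored little-endian, the bytes at ascending addresses are C6 C3 83.
Read back as big-endian, the last byte is least significant, giving 0xC6C383.
0xC6C383 = 13026179.

13026179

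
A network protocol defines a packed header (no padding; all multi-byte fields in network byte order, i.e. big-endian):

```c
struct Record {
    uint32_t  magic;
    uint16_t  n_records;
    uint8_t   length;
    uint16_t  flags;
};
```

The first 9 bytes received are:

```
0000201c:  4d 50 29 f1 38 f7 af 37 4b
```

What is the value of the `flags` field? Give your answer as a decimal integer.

14155

`flags` follows `magic` (4 B), `n_records` (2 B), `length` (1 B), so it starts at offset 4 + 2 + 1 = 7 and occupies 2 bytes.
Bytes at offsets 7..8: 37 4B.
Big-endian stores the most-significant byte at the lowest address.
The bytes are already most-significant first: 0x374B.
0x374B = 14155.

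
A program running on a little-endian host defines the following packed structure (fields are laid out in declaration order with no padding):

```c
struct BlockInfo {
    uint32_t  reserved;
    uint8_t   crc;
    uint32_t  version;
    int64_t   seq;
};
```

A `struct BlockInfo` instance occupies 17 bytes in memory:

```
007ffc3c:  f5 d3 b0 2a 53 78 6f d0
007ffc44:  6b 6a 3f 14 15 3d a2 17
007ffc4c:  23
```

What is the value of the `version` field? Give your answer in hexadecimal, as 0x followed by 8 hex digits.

`version` follows `reserved` (4 B), `crc` (1 B), so it starts at offset 4 + 1 = 5 and occupies 4 bytes.
Bytes at offsets 5..8: 78 6F D0 6B.
In little-endian order the low byte comes first in memory.
Reassemble most-significant byte first: 6B D0 6F 78 → 0x6BD06F78.

0x6BD06F78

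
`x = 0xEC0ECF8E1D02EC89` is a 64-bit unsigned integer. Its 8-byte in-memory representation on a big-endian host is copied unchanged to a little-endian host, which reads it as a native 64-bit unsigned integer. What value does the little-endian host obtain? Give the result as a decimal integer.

Stored big-endian, the bytes at ascending addresses are EC 0E CF 8E 1D 02 EC 89.
Read back as little-endian, the first byte is least significant, giving 0x89EC021D8ECF0EEC.
0x89EC021D8ECF0EEC = 9938320803673083628.

9938320803673083628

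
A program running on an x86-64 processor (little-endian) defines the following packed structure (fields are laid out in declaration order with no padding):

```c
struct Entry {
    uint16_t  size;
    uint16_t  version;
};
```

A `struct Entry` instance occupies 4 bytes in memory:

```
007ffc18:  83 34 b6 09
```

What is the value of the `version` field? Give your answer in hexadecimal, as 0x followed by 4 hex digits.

0x09B6

`version` follows `size` (2 bytes), so it starts at byte offset 2 and occupies 2 bytes.
Bytes at offsets 2..3: B6 09.
Little-endian stores the least-significant byte at the lowest address.
Reassemble most-significant byte first: 09 B6 → 0x09B6.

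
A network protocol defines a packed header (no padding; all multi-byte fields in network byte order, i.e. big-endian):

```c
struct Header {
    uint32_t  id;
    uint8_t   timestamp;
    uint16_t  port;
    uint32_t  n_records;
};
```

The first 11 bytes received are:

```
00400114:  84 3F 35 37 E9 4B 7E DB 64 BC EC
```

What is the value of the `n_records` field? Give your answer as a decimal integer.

`n_records` follows `id` (4 B), `timestamp` (1 B), `port` (2 B), so it starts at offset 4 + 1 + 2 = 7 and occupies 4 bytes.
Bytes at offsets 7..10: DB 64 BC EC.
Big-endian stores the most-significant byte at the lowest address.
The bytes are already most-significant first: 0xDB64BCEC.
0xDB64BCEC = 3680812268.

3680812268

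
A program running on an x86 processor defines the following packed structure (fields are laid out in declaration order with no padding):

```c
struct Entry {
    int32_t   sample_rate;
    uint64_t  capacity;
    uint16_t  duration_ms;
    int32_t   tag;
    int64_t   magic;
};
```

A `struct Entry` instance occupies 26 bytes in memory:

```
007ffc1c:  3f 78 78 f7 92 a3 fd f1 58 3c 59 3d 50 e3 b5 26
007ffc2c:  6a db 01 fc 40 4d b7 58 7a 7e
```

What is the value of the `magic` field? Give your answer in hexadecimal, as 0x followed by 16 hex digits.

`magic` follows `sample_rate` (4 B), `capacity` (8 B), `duration_ms` (2 B), `tag` (4 B), so it starts at offset 4 + 8 + 2 + 4 = 18 and occupies 8 bytes.
Bytes at offsets 18..25: 01 FC 40 4D B7 58 7A 7E.
In little-endian order the low byte comes first in memory.
Reassemble most-significant byte first: 7E 7A 58 B7 4D 40 FC 01 → 0x7E7A58B74D40FC01.

0x7E7A58B74D40FC01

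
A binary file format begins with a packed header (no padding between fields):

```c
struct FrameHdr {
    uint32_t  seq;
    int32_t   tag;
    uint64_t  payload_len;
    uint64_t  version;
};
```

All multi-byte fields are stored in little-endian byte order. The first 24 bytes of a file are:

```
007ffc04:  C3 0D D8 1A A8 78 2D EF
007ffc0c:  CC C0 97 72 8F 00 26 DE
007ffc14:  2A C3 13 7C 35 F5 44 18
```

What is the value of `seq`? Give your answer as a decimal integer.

450366915

`seq` is the first field, at byte offset 0, occupying 4 bytes.
Bytes at offsets 0..3: C3 0D D8 1A.
Little-endian stores the least-significant byte at the lowest address.
Reassemble most-significant byte first: 1A D8 0D C3 → 0x1AD80DC3.
0x1AD80DC3 = 450366915.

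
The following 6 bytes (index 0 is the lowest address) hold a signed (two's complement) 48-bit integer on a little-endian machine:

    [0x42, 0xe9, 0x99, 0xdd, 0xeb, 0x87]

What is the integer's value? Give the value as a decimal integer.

-132027871794878

Little-endian stores the least-significant byte at the lowest address.
Reassemble most-significant byte first: 87 EB DD 99 E9 42 → 0x87EBDD99E942.
Top bit is set, so as a signed 48-bit value this is 0x87EBDD99E942 − 2^48 = -132027871794878.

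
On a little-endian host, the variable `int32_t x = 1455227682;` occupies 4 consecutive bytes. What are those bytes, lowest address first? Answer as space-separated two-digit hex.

1455227682 in hexadecimal, padded to 32 bits, is 0x56BD0322.
Split into bytes (most-significant first): 56 BD 03 22.
Little-endian: lowest address holds the least-significant byte.
So at ascending addresses the bytes are 22 03 BD 56.

22 03 BD 56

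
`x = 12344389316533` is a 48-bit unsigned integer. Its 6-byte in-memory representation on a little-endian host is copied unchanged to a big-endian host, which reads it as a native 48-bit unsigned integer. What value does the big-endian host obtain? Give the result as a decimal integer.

199767252941323

12344389316533 in 48-bit hexadecimal is 0x0B3A26F0AFB5.
Stored little-endian, the bytes at ascending addresses are B5 AF F0 26 3A 0B.
Read back as big-endian, the last byte is least significant, giving 0xB5AFF0263A0B.
0xB5AFF0263A0B = 199767252941323.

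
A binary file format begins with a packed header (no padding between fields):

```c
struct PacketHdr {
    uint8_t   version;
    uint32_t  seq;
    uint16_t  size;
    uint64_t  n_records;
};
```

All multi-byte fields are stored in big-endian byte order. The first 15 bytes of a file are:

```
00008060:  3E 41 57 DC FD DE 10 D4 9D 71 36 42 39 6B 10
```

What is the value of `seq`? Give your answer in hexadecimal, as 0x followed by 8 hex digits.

`seq` follows `version` (1 byte), so it starts at byte offset 1 and occupies 4 bytes.
Bytes at offsets 1..4: 41 57 DC FD.
Big-endian stores the most-significant byte at the lowest address.
The bytes are already most-significant first: 0x4157DCFD.

0x4157DCFD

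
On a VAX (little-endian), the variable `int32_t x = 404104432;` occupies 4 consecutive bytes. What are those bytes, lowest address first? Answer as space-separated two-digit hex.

404104432 in hexadecimal, padded to 32 bits, is 0x181624F0.
Split into bytes (most-significant first): 18 16 24 F0.
Little-endian stores the least-significant byte at the lowest address.
So at ascending addresses the bytes are F0 24 16 18.

F0 24 16 18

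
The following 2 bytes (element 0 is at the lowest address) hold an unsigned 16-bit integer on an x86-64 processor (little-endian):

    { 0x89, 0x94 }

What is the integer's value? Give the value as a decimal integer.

Little-endian stores the least-significant byte at the lowest address.
Reassemble most-significant byte first: 94 89 → 0x9489.
0x9489 = 38025.

38025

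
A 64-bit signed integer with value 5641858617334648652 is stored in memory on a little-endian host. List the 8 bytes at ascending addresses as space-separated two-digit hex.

4C 4F 35 47 85 E8 4B 4E

5641858617334648652 in hexadecimal, padded to 64 bits, is 0x4E4BE88547354F4C.
Split into bytes (most-significant first): 4E 4B E8 85 47 35 4F 4C.
Little-endian: lowest address holds the least-significant byte.
So at ascending addresses the bytes are 4C 4F 35 47 85 E8 4B 4E.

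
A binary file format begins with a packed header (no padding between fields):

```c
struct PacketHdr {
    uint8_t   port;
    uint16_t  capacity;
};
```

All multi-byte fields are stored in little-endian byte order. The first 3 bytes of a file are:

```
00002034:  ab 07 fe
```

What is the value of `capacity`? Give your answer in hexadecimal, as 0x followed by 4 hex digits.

`capacity` follows `port` (1 byte), so it starts at byte offset 1 and occupies 2 bytes.
Bytes at offsets 1..2: 07 FE.
In little-endian order the low byte comes first in memory.
Reassemble most-significant byte first: FE 07 → 0xFE07.

0xFE07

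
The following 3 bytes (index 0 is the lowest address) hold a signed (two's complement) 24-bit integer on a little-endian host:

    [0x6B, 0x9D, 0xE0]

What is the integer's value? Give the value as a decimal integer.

Little-endian stores the least-significant byte at the lowest address.
Reassemble most-significant byte first: E0 9D 6B → 0xE09D6B.
Top bit is set, so as a signed 24-bit value this is 0xE09D6B − 2^24 = -2056853.

-2056853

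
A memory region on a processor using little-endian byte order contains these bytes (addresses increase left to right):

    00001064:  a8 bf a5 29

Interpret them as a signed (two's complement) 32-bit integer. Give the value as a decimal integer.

Little-endian stores the least-significant byte at the lowest address.
Reassemble most-significant byte first: 29 A5 BF A8 → 0x29A5BFA8.
0x29A5BFA8 = 698728360.

698728360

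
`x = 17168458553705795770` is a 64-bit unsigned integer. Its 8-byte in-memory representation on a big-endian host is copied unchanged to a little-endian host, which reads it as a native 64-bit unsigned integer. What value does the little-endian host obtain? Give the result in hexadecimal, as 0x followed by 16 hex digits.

17168458553705795770 in 64-bit hexadecimal is 0xEE429E179AA690BA.
Stored big-endian, the bytes at ascending addresses are EE 42 9E 17 9A A6 90 BA.
Read back as little-endian, the first byte is least significant, giving 0xBA90A69A179E42EE.

0xBA90A69A179E42EE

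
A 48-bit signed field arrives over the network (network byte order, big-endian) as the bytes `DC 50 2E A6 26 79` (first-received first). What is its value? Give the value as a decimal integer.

-39238038575495

Big-endian: lowest address holds the most-significant byte.
The bytes are already most-significant first: 0xDC502EA62679.
Top bit is set, so as a signed 48-bit value this is 0xDC502EA62679 − 2^48 = -39238038575495.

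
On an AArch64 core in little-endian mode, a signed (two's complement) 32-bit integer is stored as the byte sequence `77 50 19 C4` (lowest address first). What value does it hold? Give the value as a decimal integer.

-1004973961

Little-endian stores the least-significant byte at the lowest address.
Reassemble most-significant byte first: C4 19 50 77 → 0xC4195077.
Top bit is set, so as a signed 32-bit value this is 0xC4195077 − 2^32 = -1004973961.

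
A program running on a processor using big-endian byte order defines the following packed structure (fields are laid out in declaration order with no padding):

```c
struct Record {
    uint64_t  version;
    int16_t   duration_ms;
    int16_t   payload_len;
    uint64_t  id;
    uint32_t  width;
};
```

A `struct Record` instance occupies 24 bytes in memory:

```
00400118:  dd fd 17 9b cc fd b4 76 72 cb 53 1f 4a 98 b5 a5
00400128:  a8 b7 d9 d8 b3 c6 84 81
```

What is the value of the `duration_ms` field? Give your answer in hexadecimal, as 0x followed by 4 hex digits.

0x72CB

`duration_ms` follows `version` (8 bytes), so it starts at byte offset 8 and occupies 2 bytes.
Bytes at offsets 8..9: 72 CB.
In big-endian order the high byte comes first in memory.
The bytes are already most-significant first: 0x72CB.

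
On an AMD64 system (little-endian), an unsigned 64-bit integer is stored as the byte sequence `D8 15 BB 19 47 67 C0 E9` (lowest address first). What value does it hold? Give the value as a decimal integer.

In little-endian order the low byte comes first in memory.
Reassemble most-significant byte first: E9 C0 67 47 19 BB 15 D8 → 0xE9C0674719BB15D8.
0xE9C0674719BB15D8 = 16843576161437685208.

16843576161437685208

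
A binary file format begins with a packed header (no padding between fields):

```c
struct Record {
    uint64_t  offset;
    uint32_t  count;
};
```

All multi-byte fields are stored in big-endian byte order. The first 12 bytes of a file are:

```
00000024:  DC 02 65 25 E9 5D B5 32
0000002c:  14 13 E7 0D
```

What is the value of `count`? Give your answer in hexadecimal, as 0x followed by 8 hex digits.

0x1413E70D

`count` follows `offset` (8 bytes), so it starts at byte offset 8 and occupies 4 bytes.
Bytes at offsets 8..11: 14 13 E7 0D.
Big-endian stores the most-significant byte at the lowest address.
The bytes are already most-significant first: 0x1413E70D.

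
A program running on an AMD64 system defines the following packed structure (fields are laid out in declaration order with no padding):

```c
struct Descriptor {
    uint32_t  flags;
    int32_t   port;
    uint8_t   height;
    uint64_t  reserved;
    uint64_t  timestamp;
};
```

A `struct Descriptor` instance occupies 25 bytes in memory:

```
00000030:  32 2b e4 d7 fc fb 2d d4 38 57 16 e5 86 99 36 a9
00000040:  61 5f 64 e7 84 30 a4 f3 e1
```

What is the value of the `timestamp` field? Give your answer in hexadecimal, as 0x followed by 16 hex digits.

`timestamp` follows `flags` (4 B), `port` (4 B), `height` (1 B), `reserved` (8 B), so it starts at offset 4 + 4 + 1 + 8 = 17 and occupies 8 bytes.
Bytes at offsets 17..24: 5F 64 E7 84 30 A4 F3 E1.
In little-endian order the low byte comes first in memory.
Reassemble most-significant byte first: E1 F3 A4 30 84 E7 64 5F → 0xE1F3A43084E7645F.

0xE1F3A43084E7645F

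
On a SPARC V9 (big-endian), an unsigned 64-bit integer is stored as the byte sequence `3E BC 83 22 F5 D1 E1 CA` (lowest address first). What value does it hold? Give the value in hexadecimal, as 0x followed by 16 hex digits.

0x3EBC8322F5D1E1CA

Big-endian stores the most-significant byte at the lowest address.
The bytes are already most-significant first: 0x3EBC8322F5D1E1CA.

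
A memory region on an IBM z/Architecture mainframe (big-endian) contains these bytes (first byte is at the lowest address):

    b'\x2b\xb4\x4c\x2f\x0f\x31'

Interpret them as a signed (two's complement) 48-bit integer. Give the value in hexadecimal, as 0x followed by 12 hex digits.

0x2BB44C2F0F31

Big-endian stores the most-significant byte at the lowest address.
The bytes are already most-significant first: 0x2BB44C2F0F31.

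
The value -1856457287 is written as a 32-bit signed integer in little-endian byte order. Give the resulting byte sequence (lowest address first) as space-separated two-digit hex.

Two's complement of -1856457287 in 32 bits: 1856457287 = 0x6EA74A47; invert → 0x9158B5B8; add 1 → 0x9158B5B9.
Split into bytes (most-significant first): 91 58 B5 B9.
Little-endian stores the least-significant byte at the lowest address.
So at ascending addresses the bytes are B9 B5 58 91.

B9 B5 58 91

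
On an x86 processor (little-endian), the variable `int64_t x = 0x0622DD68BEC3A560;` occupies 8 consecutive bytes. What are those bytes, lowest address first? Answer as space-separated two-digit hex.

Split into bytes (most-significant first): 06 22 DD 68 BE C3 A5 60.
Little-endian stores the least-significant byte at the lowest address.
So at ascending addresses the bytes are 60 A5 C3 BE 68 DD 22 06.

60 A5 C3 BE 68 DD 22 06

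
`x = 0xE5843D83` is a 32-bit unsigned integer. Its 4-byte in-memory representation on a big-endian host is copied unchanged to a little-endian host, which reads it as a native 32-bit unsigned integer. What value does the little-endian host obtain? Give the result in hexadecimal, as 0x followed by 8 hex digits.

Stored big-endian, the bytes at ascending addresses are E5 84 3D 83.
Read back as little-endian, the first byte is least significant, giving 0x833D84E5.

0x833D84E5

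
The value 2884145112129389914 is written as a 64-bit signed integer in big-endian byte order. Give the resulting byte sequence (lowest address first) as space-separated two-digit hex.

2884145112129389914 in hexadecimal, padded to 64 bits, is 0x28068AB2D926C55A.
Split into bytes (most-significant first): 28 06 8A B2 D9 26 C5 5A.
Big-endian stores the most-significant byte at the lowest address.
So the memory order matches the most-significant-first order: 28 06 8A B2 D9 26 C5 5A.

28 06 8A B2 D9 26 C5 5A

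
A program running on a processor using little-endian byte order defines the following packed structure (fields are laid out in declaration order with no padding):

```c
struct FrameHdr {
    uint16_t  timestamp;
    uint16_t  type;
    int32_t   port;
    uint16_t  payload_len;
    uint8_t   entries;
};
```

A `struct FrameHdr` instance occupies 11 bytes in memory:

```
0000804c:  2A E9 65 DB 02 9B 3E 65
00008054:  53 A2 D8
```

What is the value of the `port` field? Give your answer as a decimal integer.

`port` follows `timestamp` (2 B), `type` (2 B), so it starts at offset 2 + 2 = 4 and occupies 4 bytes.
Bytes at offsets 4..7: 02 9B 3E 65.
Little-endian: lowest address holds the least-significant byte.
Reassemble most-significant byte first: 65 3E 9B 02 → 0x653E9B02.
0x653E9B02 = 1698601730.

1698601730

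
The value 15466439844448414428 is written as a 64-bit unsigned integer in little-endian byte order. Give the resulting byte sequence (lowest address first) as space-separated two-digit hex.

15466439844448414428 in hexadecimal, padded to 64 bits, is 0xD6A3D518044BAADC.
Split into bytes (most-significant first): D6 A3 D5 18 04 4B AA DC.
Little-endian: lowest address holds the least-significant byte.
So at ascending addresses the bytes are DC AA 4B 04 18 D5 A3 D6.

DC AA 4B 04 18 D5 A3 D6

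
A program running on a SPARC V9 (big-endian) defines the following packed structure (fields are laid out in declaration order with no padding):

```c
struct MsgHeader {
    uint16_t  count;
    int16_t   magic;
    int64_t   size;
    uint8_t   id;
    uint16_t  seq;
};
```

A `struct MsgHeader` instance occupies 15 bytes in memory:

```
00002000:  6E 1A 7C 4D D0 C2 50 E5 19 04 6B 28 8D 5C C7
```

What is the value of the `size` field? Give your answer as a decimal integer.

-3404069423441220824

`size` follows `count` (2 B), `magic` (2 B), so it starts at offset 2 + 2 = 4 and occupies 8 bytes.
Bytes at offsets 4..11: D0 C2 50 E5 19 04 6B 28.
Big-endian stores the most-significant byte at the lowest address.
The bytes are already most-significant first: 0xD0C250E519046B28.
Top bit is set, so as a signed 64-bit value this is 0xD0C250E519046B28 − 2^64 = -3404069423441220824.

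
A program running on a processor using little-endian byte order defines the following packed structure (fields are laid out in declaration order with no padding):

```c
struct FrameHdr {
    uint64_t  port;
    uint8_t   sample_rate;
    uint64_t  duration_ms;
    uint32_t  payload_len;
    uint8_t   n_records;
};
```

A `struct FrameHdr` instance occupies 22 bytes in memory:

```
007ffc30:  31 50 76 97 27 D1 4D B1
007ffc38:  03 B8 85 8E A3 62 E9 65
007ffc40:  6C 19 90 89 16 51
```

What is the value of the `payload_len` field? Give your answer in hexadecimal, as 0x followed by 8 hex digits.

0x16899019

`payload_len` follows `port` (8 B), `sample_rate` (1 B), `duration_ms` (8 B), so it starts at offset 8 + 1 + 8 = 17 and occupies 4 bytes.
Bytes at offsets 17..20: 19 90 89 16.
In little-endian order the low byte comes first in memory.
Reassemble most-significant byte first: 16 89 90 19 → 0x16899019.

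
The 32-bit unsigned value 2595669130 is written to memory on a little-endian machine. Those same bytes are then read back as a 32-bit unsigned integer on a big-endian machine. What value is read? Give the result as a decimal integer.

2595669130 in 32-bit hexadecimal is 0x9AB6C48A.
Stored little-endian, the bytes at ascending addresses are 8A C4 B6 9A.
Read back as big-endian, the last byte is least significant, giving 0x8AC4B69A.
0x8AC4B69A = 2328147610.

2328147610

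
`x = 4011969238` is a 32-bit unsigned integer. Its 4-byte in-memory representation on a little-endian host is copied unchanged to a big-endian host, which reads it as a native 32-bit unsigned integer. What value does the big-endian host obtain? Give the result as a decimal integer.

3603571183

4011969238 in 32-bit hexadecimal is 0xEF21CAD6.
Stored little-endian, the bytes at ascending addresses are D6 CA 21 EF.
Read back as big-endian, the last byte is least significant, giving 0xD6CA21EF.
0xD6CA21EF = 3603571183.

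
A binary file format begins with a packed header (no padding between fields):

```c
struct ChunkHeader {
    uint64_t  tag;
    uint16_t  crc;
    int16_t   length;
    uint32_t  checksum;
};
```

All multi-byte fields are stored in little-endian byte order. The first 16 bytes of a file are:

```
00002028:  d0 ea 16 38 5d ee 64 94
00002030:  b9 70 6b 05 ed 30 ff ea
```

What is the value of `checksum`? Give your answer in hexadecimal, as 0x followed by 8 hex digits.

0xEAFF30ED

`checksum` follows `tag` (8 B), `crc` (2 B), `length` (2 B), so it starts at offset 8 + 2 + 2 = 12 and occupies 4 bytes.
Bytes at offsets 12..15: ED 30 FF EA.
Little-endian stores the least-significant byte at the lowest address.
Reassemble most-significant byte first: EA FF 30 ED → 0xEAFF30ED.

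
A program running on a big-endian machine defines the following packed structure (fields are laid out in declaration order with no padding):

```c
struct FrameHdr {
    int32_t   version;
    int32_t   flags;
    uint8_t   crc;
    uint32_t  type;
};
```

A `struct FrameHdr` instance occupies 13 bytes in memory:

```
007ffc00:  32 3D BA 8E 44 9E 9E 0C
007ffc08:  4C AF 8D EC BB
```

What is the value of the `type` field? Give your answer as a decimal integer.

`type` follows `version` (4 B), `flags` (4 B), `crc` (1 B), so it starts at offset 4 + 4 + 1 = 9 and occupies 4 bytes.
Bytes at offsets 9..12: AF 8D EC BB.
Big-endian stores the most-significant byte at the lowest address.
The bytes are already most-significant first: 0xAF8DECBB.
0xAF8DECBB = 2945313979.

2945313979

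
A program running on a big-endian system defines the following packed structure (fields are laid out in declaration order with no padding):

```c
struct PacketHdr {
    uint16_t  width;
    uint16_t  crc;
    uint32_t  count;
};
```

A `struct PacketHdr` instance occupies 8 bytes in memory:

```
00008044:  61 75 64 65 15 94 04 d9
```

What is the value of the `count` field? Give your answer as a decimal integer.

362022105

`count` follows `width` (2 B), `crc` (2 B), so it starts at offset 2 + 2 = 4 and occupies 4 bytes.
Bytes at offsets 4..7: 15 94 04 D9.
In big-endian order the high byte comes first in memory.
The bytes are already most-significant first: 0x159404D9.
0x159404D9 = 362022105.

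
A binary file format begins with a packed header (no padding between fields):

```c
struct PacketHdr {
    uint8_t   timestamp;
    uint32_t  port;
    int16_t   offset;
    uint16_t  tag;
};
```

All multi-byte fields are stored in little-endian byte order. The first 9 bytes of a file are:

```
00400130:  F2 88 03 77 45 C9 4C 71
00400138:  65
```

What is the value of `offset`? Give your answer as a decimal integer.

`offset` follows `timestamp` (1 B), `port` (4 B), so it starts at offset 1 + 4 = 5 and occupies 2 bytes.
Bytes at offsets 5..6: C9 4C.
Little-endian stores the least-significant byte at the lowest address.
Reassemble most-significant byte first: 4C C9 → 0x4CC9.
0x4CC9 = 19657.

19657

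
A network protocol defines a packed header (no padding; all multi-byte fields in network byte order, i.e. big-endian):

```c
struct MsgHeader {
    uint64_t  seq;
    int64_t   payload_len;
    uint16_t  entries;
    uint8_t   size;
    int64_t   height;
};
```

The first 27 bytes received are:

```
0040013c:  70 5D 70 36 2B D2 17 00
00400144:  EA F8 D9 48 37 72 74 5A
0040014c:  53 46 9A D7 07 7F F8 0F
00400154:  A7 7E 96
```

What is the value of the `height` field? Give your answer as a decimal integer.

`height` follows `seq` (8 B), `payload_len` (8 B), `entries` (2 B), `size` (1 B), so it starts at offset 8 + 8 + 2 + 1 = 19 and occupies 8 bytes.
Bytes at offsets 19..26: D7 07 7F F8 0F A7 7E 96.
Big-endian stores the most-significant byte at the lowest address.
The bytes are already most-significant first: 0xD7077FF80FA77E96.
Top bit is set, so as a signed 64-bit value this is 0xD7077FF80FA77E96 − 2^64 = -2952250327326818666.

-2952250327326818666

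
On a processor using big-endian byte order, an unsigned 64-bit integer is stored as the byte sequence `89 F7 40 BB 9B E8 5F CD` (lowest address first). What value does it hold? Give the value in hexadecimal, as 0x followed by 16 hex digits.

Big-endian stores the most-significant byte at the lowest address.
The bytes are already most-significant first: 0x89F740BB9BE85FCD.

0x89F740BB9BE85FCD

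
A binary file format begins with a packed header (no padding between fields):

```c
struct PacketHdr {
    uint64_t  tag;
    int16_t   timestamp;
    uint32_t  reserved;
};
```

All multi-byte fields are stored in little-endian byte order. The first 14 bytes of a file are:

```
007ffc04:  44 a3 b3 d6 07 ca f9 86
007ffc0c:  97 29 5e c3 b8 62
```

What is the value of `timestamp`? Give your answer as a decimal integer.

10647

`timestamp` follows `tag` (8 bytes), so it starts at byte offset 8 and occupies 2 bytes.
Bytes at offsets 8..9: 97 29.
Little-endian stores the least-significant byte at the lowest address.
Reassemble most-significant byte first: 29 97 → 0x2997.
0x2997 = 10647.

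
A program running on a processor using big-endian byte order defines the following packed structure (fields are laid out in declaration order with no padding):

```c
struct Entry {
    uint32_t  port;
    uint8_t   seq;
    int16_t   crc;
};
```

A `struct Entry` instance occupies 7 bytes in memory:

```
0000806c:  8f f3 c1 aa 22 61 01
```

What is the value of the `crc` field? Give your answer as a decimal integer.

24833

`crc` follows `port` (4 B), `seq` (1 B), so it starts at offset 4 + 1 = 5 and occupies 2 bytes.
Bytes at offsets 5..6: 61 01.
Big-endian stores the most-significant byte at the lowest address.
The bytes are already most-significant first: 0x6101.
0x6101 = 24833.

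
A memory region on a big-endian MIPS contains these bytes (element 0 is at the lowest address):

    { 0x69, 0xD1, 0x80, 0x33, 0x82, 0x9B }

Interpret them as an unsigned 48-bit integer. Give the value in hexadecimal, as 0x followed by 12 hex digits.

0x69D18033829B

Big-endian stores the most-significant byte at the lowest address.
The bytes are already most-significant first: 0x69D18033829B.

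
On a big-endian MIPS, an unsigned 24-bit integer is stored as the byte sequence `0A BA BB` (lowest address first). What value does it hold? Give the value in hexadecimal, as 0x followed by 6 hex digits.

0x0ABABB

Big-endian: lowest address holds the most-significant byte.
The bytes are already most-significant first: 0x0ABABB.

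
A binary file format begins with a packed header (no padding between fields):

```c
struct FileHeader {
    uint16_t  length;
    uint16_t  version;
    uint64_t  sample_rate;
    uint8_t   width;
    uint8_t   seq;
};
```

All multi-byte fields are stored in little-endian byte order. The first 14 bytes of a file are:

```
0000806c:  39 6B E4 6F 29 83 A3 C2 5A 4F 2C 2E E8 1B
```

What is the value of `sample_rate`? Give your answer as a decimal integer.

3327121475951100713

`sample_rate` follows `length` (2 B), `version` (2 B), so it starts at offset 2 + 2 = 4 and occupies 8 bytes.
Bytes at offsets 4..11: 29 83 A3 C2 5A 4F 2C 2E.
Little-endian: lowest address holds the least-significant byte.
Reassemble most-significant byte first: 2E 2C 4F 5A C2 A3 83 29 → 0x2E2C4F5AC2A38329.
0x2E2C4F5AC2A38329 = 3327121475951100713.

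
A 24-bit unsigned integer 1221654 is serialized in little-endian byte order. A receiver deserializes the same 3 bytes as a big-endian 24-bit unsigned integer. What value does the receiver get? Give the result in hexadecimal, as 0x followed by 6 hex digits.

1221654 in 24-bit hexadecimal is 0x12A416.
Stored little-endian, the bytes at ascending addresses are 16 A4 12.
Read back as big-endian, the last byte is least significant, giving 0x16A412.

0x16A412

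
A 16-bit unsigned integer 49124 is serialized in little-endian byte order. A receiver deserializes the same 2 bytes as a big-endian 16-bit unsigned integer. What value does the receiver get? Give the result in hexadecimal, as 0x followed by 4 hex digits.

0xE4BF

49124 in 16-bit hexadecimal is 0xBFE4.
Stored little-endian, the bytes at ascending addresses are E4 BF.
Read back as big-endian, the last byte is least significant, giving 0xE4BF.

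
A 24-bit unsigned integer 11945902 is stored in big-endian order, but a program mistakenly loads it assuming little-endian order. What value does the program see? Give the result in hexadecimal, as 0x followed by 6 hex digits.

0xAE47B6

11945902 in 24-bit hexadecimal is 0xB647AE.
Stored big-endian, the bytes at ascending addresses are B6 47 AE.
Read back as little-endian, the first byte is least significant, giving 0xAE47B6.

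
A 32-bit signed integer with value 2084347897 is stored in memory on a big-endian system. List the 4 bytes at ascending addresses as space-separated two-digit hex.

2084347897 in hexadecimal, padded to 32 bits, is 0x7C3C9FF9.
Split into bytes (most-significant first): 7C 3C 9F F9.
Big-endian stores the most-significant byte at the lowest address.
So the memory order matches the most-significant-first order: 7C 3C 9F F9.

7C 3C 9F F9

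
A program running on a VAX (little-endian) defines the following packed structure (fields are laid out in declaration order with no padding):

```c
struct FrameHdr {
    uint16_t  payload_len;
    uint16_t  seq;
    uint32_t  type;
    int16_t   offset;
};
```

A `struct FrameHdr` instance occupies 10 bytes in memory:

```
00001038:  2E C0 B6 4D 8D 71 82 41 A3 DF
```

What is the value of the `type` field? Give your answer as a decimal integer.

`type` follows `payload_len` (2 B), `seq` (2 B), so it starts at offset 2 + 2 = 4 and occupies 4 bytes.
Bytes at offsets 4..7: 8D 71 82 41.
In little-endian order the low byte comes first in memory.
Reassemble most-significant byte first: 41 82 71 8D → 0x4182718D.
0x4182718D = 1099067789.

1099067789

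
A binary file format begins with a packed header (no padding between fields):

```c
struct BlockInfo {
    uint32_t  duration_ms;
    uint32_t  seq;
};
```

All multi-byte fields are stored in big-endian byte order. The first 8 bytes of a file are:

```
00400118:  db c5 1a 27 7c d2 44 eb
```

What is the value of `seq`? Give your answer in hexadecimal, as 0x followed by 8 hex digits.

0x7CD244EB

`seq` follows `duration_ms` (4 bytes), so it starts at byte offset 4 and occupies 4 bytes.
Bytes at offsets 4..7: 7C D2 44 EB.
In big-endian order the high byte comes first in memory.
The bytes are already most-significant first: 0x7CD244EB.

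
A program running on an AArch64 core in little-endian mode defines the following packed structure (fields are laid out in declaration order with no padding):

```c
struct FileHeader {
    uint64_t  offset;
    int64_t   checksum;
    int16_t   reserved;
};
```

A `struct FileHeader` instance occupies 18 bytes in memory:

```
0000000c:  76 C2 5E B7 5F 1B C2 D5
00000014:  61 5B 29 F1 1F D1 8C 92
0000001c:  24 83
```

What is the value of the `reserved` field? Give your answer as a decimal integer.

`reserved` follows `offset` (8 B), `checksum` (8 B), so it starts at offset 8 + 8 = 16 and occupies 2 bytes.
Bytes at offsets 16..17: 24 83.
Little-endian stores the least-significant byte at the lowest address.
Reassemble most-significant byte first: 83 24 → 0x8324.
Top bit is set, so as a signed 16-bit value this is 0x8324 − 2^16 = -31964.

-31964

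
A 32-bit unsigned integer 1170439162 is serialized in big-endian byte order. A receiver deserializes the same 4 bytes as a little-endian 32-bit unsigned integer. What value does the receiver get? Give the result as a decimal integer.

1170439162 in 32-bit hexadecimal is 0x45C37BFA.
Stored big-endian, the bytes at ascending addresses are 45 C3 7B FA.
Read back as little-endian, the first byte is least significant, giving 0xFA7BC345.
0xFA7BC345 = 4202414917.

4202414917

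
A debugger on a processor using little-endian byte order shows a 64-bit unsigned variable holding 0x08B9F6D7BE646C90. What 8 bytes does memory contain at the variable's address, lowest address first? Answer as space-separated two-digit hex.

90 6C 64 BE D7 F6 B9 08

Split into bytes (most-significant first): 08 B9 F6 D7 BE 64 6C 90.
Little-endian: lowest address holds the least-significant byte.
So at ascending addresses the bytes are 90 6C 64 BE D7 F6 B9 08.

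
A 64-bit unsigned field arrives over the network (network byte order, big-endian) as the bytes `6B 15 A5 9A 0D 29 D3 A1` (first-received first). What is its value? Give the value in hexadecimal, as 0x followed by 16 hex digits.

0x6B15A59A0D29D3A1

Big-endian: lowest address holds the most-significant byte.
The bytes are already most-significant first: 0x6B15A59A0D29D3A1.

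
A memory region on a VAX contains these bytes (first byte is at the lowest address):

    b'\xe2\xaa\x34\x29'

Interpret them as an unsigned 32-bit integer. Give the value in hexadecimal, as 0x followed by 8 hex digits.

Little-endian: lowest address holds the least-significant byte.
Reassemble most-significant byte first: 29 34 AA E2 → 0x2934AAE2.

0x2934AAE2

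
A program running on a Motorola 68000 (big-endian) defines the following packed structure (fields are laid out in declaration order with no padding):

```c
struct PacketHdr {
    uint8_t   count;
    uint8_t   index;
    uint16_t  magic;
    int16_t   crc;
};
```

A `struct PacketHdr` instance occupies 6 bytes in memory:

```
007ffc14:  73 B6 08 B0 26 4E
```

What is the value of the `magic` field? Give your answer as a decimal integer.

`magic` follows `count` (1 B), `index` (1 B), so it starts at offset 1 + 1 = 2 and occupies 2 bytes.
Bytes at offsets 2..3: 08 B0.
In big-endian order the high byte comes first in memory.
The bytes are already most-significant first: 0x08B0.
0x08B0 = 2224.

2224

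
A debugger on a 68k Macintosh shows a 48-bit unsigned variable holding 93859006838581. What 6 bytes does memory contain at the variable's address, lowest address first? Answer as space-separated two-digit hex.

93859006838581 in hexadecimal, padded to 48 bits, is 0x555D40C2F735.
Split into bytes (most-significant first): 55 5D 40 C2 F7 35.
In big-endian order the high byte comes first in memory.
So the memory order matches the most-significant-first order: 55 5D 40 C2 F7 35.

55 5D 40 C2 F7 35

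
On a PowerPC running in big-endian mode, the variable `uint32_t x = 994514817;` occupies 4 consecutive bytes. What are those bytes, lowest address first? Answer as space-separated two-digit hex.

994514817 in hexadecimal, padded to 32 bits, is 0x3B471781.
Split into bytes (most-significant first): 3B 47 17 81.
Big-endian stores the most-significant byte at the lowest address.
So the memory order matches the most-significant-first order: 3B 47 17 81.

3B 47 17 81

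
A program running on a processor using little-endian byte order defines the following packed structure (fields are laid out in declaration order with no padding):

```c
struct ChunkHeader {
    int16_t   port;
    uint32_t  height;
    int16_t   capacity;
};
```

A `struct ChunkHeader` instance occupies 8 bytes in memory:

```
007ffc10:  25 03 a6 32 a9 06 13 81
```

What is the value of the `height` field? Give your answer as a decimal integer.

111751846

`height` follows `port` (2 bytes), so it starts at byte offset 2 and occupies 4 bytes.
Bytes at offsets 2..5: A6 32 A9 06.
Little-endian: lowest address holds the least-significant byte.
Reassemble most-significant byte first: 06 A9 32 A6 → 0x06A932A6.
0x06A932A6 = 111751846.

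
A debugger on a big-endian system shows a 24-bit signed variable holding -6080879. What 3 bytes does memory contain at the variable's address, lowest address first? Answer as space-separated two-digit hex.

Two's complement of -6080879 in 24 bits: 6080879 = 0x5CC96F; invert → 0xA33690; add 1 → 0xA33691.
Split into bytes (most-significant first): A3 36 91.
Big-endian: lowest address holds the most-significant byte.
So the memory order matches the most-significant-first order: A3 36 91.

A3 36 91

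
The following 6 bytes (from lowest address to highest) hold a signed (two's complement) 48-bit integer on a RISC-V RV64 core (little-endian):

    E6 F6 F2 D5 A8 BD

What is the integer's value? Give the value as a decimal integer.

Little-endian: lowest address holds the least-significant byte.
Reassemble most-significant byte first: BD A8 D5 F2 F6 E6 → 0xBDA8D5F2F6E6.
Top bit is set, so as a signed 48-bit value this is 0xBDA8D5F2F6E6 − 2^48 = -72942135085338.

-72942135085338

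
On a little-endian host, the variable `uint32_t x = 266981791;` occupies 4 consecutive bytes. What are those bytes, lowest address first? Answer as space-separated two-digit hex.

266981791 in hexadecimal, padded to 32 bits, is 0x0FE9D19F.
Split into bytes (most-significant first): 0F E9 D1 9F.
In little-endian order the low byte comes first in memory.
So at ascending addresses the bytes are 9F D1 E9 0F.

9F D1 E9 0F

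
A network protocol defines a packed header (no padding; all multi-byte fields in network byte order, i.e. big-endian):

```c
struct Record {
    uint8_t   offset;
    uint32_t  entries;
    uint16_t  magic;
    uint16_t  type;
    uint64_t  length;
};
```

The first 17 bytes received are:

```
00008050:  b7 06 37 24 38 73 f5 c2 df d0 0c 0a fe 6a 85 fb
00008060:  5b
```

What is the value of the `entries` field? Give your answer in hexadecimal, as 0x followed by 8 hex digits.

0x06372438

`entries` follows `offset` (1 byte), so it starts at byte offset 1 and occupies 4 bytes.
Bytes at offsets 1..4: 06 37 24 38.
Big-endian stores the most-significant byte at the lowest address.
The bytes are already most-significant first: 0x06372438.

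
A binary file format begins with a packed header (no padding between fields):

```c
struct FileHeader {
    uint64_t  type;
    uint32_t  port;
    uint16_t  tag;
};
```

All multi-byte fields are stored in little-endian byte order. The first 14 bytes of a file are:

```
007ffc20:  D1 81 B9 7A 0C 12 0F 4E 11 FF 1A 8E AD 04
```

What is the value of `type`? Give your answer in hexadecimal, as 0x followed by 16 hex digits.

0x4E0F120C7AB981D1

`type` is the first field, at byte offset 0, occupying 8 bytes.
Bytes at offsets 0..7: D1 81 B9 7A 0C 12 0F 4E.
Little-endian stores the least-significant byte at the lowest address.
Reassemble most-significant byte first: 4E 0F 12 0C 7A B9 81 D1 → 0x4E0F120C7AB981D1.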